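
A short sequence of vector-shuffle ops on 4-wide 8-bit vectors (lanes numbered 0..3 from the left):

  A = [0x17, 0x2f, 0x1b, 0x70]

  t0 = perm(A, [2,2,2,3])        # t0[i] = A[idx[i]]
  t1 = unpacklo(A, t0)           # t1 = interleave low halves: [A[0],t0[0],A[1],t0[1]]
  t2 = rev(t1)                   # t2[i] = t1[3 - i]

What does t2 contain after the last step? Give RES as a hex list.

  t0: 1b 1b 1b 70
  t1: 17 1b 2f 1b
  t2: 1b 2f 1b 17

RES = [0x1b, 0x2f, 0x1b, 0x17]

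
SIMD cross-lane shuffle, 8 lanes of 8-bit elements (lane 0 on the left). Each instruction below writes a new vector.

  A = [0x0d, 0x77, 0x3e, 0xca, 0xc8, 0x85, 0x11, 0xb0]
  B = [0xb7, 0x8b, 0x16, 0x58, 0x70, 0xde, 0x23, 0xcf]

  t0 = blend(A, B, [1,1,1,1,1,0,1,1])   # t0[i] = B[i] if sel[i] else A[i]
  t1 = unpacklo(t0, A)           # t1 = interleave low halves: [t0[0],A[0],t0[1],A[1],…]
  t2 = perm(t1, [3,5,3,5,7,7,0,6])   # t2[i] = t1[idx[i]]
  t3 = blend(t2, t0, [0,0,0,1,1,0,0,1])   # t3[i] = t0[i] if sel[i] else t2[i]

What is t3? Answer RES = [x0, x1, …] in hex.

RES = [0x77, 0x3e, 0x77, 0x58, 0x70, 0xca, 0xb7, 0xcf]

  t0: b7 8b 16 58 70 85 23 cf
  t1: b7 0d 8b 77 16 3e 58 ca
  t2: 77 3e 77 3e ca ca b7 58
  t3: 77 3e 77 58 70 ca b7 cf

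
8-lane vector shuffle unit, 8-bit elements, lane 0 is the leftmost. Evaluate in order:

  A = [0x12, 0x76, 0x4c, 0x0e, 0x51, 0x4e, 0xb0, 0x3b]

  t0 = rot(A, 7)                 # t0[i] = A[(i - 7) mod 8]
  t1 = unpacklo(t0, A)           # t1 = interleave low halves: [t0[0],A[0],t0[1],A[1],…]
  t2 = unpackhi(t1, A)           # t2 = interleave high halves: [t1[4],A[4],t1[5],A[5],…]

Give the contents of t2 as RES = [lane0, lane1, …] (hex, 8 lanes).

RES = [ 0x0e  0x51  0x4c  0x4e  0x51  0xb0  0x0e  0x3b ]

  t0: 76 4c 0e 51 4e b0 3b 12
  t1: 76 12 4c 76 0e 4c 51 0e
  t2: 0e 51 4c 4e 51 b0 0e 3b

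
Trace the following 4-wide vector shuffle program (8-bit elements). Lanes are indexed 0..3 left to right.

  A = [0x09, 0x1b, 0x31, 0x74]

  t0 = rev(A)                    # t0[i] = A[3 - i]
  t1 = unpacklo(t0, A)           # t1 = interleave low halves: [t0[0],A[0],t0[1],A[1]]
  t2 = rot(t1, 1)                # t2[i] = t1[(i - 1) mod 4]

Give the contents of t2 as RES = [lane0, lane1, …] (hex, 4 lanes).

RES = [ 0x1b  0x74  0x09  0x31 ]

→ t0 |74|31|1b|09|
→ t1 |74|09|31|1b|
→ t2 |1b|74|09|31|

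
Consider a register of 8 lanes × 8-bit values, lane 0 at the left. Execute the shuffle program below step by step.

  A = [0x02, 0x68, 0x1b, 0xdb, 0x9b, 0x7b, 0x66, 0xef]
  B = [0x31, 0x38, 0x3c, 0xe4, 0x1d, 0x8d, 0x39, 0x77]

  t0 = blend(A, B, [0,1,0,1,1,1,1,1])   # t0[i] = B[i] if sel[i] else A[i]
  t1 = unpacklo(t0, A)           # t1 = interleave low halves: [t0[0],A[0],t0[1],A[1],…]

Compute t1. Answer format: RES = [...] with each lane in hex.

→ t0 |02|38|1b|e4|1d|8d|39|77|
→ t1 |02|02|38|68|1b|1b|e4|db|

RES = [ 0x02  0x02  0x38  0x68  0x1b  0x1b  0xe4  0xdb ]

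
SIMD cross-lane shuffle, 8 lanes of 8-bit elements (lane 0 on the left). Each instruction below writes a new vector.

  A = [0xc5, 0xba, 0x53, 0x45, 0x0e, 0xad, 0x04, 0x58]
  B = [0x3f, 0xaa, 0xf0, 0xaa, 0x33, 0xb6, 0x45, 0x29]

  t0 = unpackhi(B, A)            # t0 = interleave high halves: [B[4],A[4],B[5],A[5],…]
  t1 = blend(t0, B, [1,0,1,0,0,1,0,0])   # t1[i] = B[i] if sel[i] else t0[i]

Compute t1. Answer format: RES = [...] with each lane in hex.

→ t0 |33|0e|b6|ad|45|04|29|58|
→ t1 |3f|0e|f0|ad|45|b6|29|58|

RES = [0x3f, 0x0e, 0xf0, 0xad, 0x45, 0xb6, 0x29, 0x58]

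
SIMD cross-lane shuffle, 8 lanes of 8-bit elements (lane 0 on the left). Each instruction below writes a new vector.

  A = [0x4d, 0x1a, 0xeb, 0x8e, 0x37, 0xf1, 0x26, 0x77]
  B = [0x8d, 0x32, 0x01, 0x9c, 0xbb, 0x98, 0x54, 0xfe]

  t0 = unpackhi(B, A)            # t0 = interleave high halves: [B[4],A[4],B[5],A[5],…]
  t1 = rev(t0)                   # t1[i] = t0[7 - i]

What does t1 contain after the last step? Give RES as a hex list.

t0 = [0xbb, 0x37, 0x98, 0xf1, 0x54, 0x26, 0xfe, 0x77]
t1 = [0x77, 0xfe, 0x26, 0x54, 0xf1, 0x98, 0x37, 0xbb]

RES = [0x77, 0xfe, 0x26, 0x54, 0xf1, 0x98, 0x37, 0xbb]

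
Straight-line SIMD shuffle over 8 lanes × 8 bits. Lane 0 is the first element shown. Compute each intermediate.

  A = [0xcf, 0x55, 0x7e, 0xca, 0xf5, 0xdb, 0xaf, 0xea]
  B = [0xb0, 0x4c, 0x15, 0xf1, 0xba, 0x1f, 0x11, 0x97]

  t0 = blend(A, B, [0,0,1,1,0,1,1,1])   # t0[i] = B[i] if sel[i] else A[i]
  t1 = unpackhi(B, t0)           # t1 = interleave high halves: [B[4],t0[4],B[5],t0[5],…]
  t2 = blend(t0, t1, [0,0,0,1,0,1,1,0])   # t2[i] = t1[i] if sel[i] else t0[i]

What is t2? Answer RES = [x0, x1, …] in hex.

RES = [ 0xcf  0x55  0x15  0x1f  0xf5  0x11  0x97  0x97 ]

t0 = [0xcf, 0x55, 0x15, 0xf1, 0xf5, 0x1f, 0x11, 0x97]
t1 = [0xba, 0xf5, 0x1f, 0x1f, 0x11, 0x11, 0x97, 0x97]
t2 = [0xcf, 0x55, 0x15, 0x1f, 0xf5, 0x11, 0x97, 0x97]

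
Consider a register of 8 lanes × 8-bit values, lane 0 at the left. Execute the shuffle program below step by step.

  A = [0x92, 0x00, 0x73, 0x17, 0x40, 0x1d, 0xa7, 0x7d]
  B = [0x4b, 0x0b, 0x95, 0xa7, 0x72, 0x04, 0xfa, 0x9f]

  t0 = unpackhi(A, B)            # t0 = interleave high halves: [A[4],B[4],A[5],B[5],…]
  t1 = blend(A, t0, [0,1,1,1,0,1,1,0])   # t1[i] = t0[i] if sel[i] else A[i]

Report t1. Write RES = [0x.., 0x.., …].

→ t0 |40|72|1d|04|a7|fa|7d|9f|
→ t1 |92|72|1d|04|40|fa|7d|7d|

RES = [ 0x92  0x72  0x1d  0x04  0x40  0xfa  0x7d  0x7d ]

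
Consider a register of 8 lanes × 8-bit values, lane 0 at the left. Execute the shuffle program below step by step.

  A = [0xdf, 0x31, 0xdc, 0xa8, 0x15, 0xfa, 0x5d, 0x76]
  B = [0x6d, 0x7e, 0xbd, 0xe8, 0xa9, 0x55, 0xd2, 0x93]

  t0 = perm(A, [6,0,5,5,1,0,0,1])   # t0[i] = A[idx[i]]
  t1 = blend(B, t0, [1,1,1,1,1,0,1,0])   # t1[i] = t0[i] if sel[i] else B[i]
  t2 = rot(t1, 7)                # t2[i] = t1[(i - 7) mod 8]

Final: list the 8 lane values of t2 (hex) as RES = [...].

t0 = [0x5d, 0xdf, 0xfa, 0xfa, 0x31, 0xdf, 0xdf, 0x31]
t1 = [0x5d, 0xdf, 0xfa, 0xfa, 0x31, 0x55, 0xdf, 0x93]
t2 = [0xdf, 0xfa, 0xfa, 0x31, 0x55, 0xdf, 0x93, 0x5d]

RES = [ 0xdf  0xfa  0xfa  0x31  0x55  0xdf  0x93  0x5d ]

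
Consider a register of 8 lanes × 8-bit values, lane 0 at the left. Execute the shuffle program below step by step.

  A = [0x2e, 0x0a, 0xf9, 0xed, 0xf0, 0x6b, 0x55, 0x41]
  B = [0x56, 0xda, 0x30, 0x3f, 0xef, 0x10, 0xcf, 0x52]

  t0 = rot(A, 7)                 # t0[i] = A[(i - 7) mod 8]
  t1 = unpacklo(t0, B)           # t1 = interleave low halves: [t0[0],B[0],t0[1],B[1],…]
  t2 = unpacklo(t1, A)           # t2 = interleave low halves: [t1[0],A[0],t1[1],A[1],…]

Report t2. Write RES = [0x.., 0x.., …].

RES = [ 0x0a  0x2e  0x56  0x0a  0xf9  0xf9  0xda  0xed ]

t0 = [0x0a, 0xf9, 0xed, 0xf0, 0x6b, 0x55, 0x41, 0x2e]
t1 = [0x0a, 0x56, 0xf9, 0xda, 0xed, 0x30, 0xf0, 0x3f]
t2 = [0x0a, 0x2e, 0x56, 0x0a, 0xf9, 0xf9, 0xda, 0xed]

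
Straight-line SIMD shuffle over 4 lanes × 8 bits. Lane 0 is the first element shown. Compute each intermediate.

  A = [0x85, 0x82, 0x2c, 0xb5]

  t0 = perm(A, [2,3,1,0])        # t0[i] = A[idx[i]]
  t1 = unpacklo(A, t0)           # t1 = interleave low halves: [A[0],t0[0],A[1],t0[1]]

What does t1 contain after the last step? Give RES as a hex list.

RES = [ 0x85  0x2c  0x82  0xb5 ]

t0 = [0x2c, 0xb5, 0x82, 0x85]
t1 = [0x85, 0x2c, 0x82, 0xb5]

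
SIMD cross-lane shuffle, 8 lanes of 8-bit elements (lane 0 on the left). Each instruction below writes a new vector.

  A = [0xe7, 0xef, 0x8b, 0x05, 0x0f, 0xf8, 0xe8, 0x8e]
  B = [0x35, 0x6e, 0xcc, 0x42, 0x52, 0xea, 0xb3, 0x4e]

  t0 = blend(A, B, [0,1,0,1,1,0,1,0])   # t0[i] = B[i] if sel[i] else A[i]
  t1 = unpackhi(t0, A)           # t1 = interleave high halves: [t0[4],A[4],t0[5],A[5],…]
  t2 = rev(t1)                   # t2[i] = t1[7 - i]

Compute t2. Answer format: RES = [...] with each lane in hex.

  t0: e7 6e 8b 42 52 f8 b3 8e
  t1: 52 0f f8 f8 b3 e8 8e 8e
  t2: 8e 8e e8 b3 f8 f8 0f 52

RES = [0x8e, 0x8e, 0xe8, 0xb3, 0xf8, 0xf8, 0x0f, 0x52]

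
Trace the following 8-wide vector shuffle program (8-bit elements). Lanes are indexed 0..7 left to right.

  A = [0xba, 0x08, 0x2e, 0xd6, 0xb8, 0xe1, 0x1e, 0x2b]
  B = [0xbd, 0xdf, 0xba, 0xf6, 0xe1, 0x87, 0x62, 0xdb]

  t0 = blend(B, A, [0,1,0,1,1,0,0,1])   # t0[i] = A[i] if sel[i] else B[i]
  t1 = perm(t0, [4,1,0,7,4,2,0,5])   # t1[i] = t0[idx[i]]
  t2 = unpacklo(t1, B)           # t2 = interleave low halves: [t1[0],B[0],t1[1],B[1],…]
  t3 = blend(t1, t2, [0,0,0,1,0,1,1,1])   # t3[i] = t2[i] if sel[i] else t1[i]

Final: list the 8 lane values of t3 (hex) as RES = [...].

  t0: bd 08 ba d6 b8 87 62 2b
  t1: b8 08 bd 2b b8 ba bd 87
  t2: b8 bd 08 df bd ba 2b f6
  t3: b8 08 bd df b8 ba 2b f6

RES = [ 0xb8  0x08  0xbd  0xdf  0xb8  0xba  0x2b  0xf6 ]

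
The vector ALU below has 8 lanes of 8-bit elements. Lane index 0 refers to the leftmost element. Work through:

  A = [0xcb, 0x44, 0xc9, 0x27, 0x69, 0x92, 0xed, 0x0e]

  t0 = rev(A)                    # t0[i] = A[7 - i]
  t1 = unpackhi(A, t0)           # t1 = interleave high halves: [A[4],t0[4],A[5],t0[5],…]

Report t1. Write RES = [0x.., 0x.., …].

→ t0 |0e|ed|92|69|27|c9|44|cb|
→ t1 |69|27|92|c9|ed|44|0e|cb|

RES = [ 0x69  0x27  0x92  0xc9  0xed  0x44  0x0e  0xcb ]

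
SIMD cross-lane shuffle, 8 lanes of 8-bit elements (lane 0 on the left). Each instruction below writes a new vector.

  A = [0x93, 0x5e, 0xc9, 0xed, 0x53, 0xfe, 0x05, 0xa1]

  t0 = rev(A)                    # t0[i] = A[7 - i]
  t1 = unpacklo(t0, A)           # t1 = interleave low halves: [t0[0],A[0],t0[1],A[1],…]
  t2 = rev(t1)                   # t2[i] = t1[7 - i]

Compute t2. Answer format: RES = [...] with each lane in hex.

t0 = [0xa1, 0x05, 0xfe, 0x53, 0xed, 0xc9, 0x5e, 0x93]
t1 = [0xa1, 0x93, 0x05, 0x5e, 0xfe, 0xc9, 0x53, 0xed]
t2 = [0xed, 0x53, 0xc9, 0xfe, 0x5e, 0x05, 0x93, 0xa1]

RES = [ 0xed  0x53  0xc9  0xfe  0x5e  0x05  0x93  0xa1 ]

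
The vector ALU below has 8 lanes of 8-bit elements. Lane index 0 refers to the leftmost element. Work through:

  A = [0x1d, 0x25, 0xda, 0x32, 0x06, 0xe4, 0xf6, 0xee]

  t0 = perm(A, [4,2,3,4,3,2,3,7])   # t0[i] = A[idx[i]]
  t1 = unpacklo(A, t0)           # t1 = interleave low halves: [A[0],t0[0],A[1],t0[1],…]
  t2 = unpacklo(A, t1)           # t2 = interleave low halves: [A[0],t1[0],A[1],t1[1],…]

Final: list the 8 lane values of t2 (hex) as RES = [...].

t0 = [0x06, 0xda, 0x32, 0x06, 0x32, 0xda, 0x32, 0xee]
t1 = [0x1d, 0x06, 0x25, 0xda, 0xda, 0x32, 0x32, 0x06]
t2 = [0x1d, 0x1d, 0x25, 0x06, 0xda, 0x25, 0x32, 0xda]

RES = [0x1d, 0x1d, 0x25, 0x06, 0xda, 0x25, 0x32, 0xda]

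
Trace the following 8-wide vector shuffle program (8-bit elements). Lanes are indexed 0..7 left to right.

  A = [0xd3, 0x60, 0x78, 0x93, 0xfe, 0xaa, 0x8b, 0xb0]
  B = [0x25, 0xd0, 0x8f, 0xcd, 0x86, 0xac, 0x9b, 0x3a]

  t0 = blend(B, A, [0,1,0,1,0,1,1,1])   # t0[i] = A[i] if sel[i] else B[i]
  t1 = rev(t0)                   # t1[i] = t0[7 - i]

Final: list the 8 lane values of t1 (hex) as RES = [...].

→ t0 |25|60|8f|93|86|aa|8b|b0|
→ t1 |b0|8b|aa|86|93|8f|60|25|

RES = [0xb0, 0x8b, 0xaa, 0x86, 0x93, 0x8f, 0x60, 0x25]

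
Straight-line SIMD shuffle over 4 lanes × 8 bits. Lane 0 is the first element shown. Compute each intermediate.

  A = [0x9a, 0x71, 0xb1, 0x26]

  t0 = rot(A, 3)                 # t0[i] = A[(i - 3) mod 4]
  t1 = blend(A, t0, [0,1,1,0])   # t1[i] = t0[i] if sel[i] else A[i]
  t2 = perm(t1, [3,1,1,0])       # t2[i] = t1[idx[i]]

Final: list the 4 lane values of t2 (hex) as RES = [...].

t0 = [0x71, 0xb1, 0x26, 0x9a]
t1 = [0x9a, 0xb1, 0x26, 0x26]
t2 = [0x26, 0xb1, 0xb1, 0x9a]

RES = [ 0x26  0xb1  0xb1  0x9a ]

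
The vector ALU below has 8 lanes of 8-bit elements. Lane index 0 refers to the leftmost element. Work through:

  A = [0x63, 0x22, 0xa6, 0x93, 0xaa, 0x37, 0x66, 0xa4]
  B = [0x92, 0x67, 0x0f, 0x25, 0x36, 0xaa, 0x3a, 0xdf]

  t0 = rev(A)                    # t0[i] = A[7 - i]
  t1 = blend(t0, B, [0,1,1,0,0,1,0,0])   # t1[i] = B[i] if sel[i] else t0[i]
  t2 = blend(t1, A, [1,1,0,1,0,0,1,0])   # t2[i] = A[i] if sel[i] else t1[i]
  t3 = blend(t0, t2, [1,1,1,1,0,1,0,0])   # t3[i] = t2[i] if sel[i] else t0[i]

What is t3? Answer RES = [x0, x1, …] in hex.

t0 = [0xa4, 0x66, 0x37, 0xaa, 0x93, 0xa6, 0x22, 0x63]
t1 = [0xa4, 0x67, 0x0f, 0xaa, 0x93, 0xaa, 0x22, 0x63]
t2 = [0x63, 0x22, 0x0f, 0x93, 0x93, 0xaa, 0x66, 0x63]
t3 = [0x63, 0x22, 0x0f, 0x93, 0x93, 0xaa, 0x22, 0x63]

RES = [ 0x63  0x22  0x0f  0x93  0x93  0xaa  0x22  0x63 ]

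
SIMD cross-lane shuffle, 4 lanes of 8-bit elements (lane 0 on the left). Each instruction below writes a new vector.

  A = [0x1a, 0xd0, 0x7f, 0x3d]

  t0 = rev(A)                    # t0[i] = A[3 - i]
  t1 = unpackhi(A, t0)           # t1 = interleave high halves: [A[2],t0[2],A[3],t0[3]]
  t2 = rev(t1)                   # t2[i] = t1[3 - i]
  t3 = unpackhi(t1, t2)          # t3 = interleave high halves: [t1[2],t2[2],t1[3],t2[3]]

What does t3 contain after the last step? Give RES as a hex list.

RES = [0x3d, 0xd0, 0x1a, 0x7f]

  t0: 3d 7f d0 1a
  t1: 7f d0 3d 1a
  t2: 1a 3d d0 7f
  t3: 3d d0 1a 7f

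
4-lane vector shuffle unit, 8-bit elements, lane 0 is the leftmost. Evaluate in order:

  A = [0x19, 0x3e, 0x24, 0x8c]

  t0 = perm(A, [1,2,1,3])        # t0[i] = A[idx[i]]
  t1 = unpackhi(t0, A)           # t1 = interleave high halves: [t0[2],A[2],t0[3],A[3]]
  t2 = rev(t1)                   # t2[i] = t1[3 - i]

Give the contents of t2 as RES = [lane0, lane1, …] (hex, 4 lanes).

→ t0 |3e|24|3e|8c|
→ t1 |3e|24|8c|8c|
→ t2 |8c|8c|24|3e|

RES = [0x8c, 0x8c, 0x24, 0x3e]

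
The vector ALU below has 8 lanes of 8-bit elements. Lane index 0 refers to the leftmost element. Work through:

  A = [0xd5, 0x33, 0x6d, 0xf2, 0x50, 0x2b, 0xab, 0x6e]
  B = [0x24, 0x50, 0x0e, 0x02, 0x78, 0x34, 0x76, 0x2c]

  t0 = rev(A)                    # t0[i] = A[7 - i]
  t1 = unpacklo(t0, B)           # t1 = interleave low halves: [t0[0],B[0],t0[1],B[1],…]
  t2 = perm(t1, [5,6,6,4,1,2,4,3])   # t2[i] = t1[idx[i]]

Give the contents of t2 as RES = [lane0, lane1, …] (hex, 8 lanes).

  t0: 6e ab 2b 50 f2 6d 33 d5
  t1: 6e 24 ab 50 2b 0e 50 02
  t2: 0e 50 50 2b 24 ab 2b 50

RES = [ 0x0e  0x50  0x50  0x2b  0x24  0xab  0x2b  0x50 ]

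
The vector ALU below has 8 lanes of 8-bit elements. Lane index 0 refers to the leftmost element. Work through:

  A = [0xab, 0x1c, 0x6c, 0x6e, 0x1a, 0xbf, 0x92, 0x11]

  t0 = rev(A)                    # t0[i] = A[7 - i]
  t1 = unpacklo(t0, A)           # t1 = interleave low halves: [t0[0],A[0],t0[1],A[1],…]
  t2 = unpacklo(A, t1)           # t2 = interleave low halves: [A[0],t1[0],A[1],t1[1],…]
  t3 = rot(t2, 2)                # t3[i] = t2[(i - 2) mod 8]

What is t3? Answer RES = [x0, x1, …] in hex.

RES = [ 0x6e  0x1c  0xab  0x11  0x1c  0xab  0x6c  0x92 ]

t0 = [0x11, 0x92, 0xbf, 0x1a, 0x6e, 0x6c, 0x1c, 0xab]
t1 = [0x11, 0xab, 0x92, 0x1c, 0xbf, 0x6c, 0x1a, 0x6e]
t2 = [0xab, 0x11, 0x1c, 0xab, 0x6c, 0x92, 0x6e, 0x1c]
t3 = [0x6e, 0x1c, 0xab, 0x11, 0x1c, 0xab, 0x6c, 0x92]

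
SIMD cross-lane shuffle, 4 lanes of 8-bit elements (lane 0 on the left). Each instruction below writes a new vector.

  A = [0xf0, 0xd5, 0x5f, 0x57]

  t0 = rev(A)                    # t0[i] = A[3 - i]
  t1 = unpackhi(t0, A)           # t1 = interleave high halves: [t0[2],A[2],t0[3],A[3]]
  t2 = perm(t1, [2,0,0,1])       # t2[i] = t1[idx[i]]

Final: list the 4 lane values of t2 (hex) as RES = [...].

RES = [0xf0, 0xd5, 0xd5, 0x5f]

  t0: 57 5f d5 f0
  t1: d5 5f f0 57
  t2: f0 d5 d5 5f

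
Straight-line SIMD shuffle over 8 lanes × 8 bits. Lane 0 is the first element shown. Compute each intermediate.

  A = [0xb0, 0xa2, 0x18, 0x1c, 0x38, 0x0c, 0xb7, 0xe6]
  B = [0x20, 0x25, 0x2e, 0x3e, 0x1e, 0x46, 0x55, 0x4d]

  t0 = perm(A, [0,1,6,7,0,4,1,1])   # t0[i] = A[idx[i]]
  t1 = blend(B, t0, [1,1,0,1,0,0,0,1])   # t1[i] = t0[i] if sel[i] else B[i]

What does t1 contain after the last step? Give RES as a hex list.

RES = [ 0xb0  0xa2  0x2e  0xe6  0x1e  0x46  0x55  0xa2 ]

→ t0 |b0|a2|b7|e6|b0|38|a2|a2|
→ t1 |b0|a2|2e|e6|1e|46|55|a2|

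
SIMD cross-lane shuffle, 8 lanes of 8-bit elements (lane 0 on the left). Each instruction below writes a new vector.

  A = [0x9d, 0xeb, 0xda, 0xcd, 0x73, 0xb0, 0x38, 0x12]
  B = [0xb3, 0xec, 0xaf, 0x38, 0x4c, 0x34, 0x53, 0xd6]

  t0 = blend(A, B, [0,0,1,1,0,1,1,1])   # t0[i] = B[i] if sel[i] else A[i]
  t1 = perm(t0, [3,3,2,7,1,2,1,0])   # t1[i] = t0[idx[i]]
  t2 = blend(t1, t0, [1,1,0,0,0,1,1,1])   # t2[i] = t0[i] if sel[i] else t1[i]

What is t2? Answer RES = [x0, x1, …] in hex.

  t0: 9d eb af 38 73 34 53 d6
  t1: 38 38 af d6 eb af eb 9d
  t2: 9d eb af d6 eb 34 53 d6

RES = [0x9d, 0xeb, 0xaf, 0xd6, 0xeb, 0x34, 0x53, 0xd6]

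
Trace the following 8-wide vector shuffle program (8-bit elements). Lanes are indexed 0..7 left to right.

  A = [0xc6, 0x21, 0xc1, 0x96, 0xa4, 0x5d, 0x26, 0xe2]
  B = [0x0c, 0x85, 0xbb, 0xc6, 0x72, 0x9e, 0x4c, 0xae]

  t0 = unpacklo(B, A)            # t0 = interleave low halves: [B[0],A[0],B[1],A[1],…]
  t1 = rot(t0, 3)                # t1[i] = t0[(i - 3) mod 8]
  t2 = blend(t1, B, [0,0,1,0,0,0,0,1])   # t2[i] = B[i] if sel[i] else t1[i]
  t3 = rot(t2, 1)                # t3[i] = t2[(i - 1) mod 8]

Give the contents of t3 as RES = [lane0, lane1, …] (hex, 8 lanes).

t0 = [0x0c, 0xc6, 0x85, 0x21, 0xbb, 0xc1, 0xc6, 0x96]
t1 = [0xc1, 0xc6, 0x96, 0x0c, 0xc6, 0x85, 0x21, 0xbb]
t2 = [0xc1, 0xc6, 0xbb, 0x0c, 0xc6, 0x85, 0x21, 0xae]
t3 = [0xae, 0xc1, 0xc6, 0xbb, 0x0c, 0xc6, 0x85, 0x21]

RES = [0xae, 0xc1, 0xc6, 0xbb, 0x0c, 0xc6, 0x85, 0x21]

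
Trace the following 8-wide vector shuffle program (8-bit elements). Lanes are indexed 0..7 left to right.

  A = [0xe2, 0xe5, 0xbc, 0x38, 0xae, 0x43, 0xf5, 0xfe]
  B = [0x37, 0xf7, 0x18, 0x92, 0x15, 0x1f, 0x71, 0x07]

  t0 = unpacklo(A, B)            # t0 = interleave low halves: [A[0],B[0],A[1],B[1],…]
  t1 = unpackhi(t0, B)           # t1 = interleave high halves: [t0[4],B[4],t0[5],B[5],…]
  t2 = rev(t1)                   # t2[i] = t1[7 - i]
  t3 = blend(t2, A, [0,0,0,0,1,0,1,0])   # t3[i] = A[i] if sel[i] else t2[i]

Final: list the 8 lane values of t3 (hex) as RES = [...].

  t0: e2 37 e5 f7 bc 18 38 92
  t1: bc 15 18 1f 38 71 92 07
  t2: 07 92 71 38 1f 18 15 bc
  t3: 07 92 71 38 ae 18 f5 bc

RES = [ 0x07  0x92  0x71  0x38  0xae  0x18  0xf5  0xbc ]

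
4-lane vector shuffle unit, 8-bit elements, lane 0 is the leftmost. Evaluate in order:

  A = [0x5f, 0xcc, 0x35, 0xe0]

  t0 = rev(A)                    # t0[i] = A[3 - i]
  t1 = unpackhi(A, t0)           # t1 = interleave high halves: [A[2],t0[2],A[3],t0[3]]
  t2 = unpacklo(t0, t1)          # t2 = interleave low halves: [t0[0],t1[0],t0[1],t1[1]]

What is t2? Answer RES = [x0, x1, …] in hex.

RES = [0xe0, 0x35, 0x35, 0xcc]

  t0: e0 35 cc 5f
  t1: 35 cc e0 5f
  t2: e0 35 35 cc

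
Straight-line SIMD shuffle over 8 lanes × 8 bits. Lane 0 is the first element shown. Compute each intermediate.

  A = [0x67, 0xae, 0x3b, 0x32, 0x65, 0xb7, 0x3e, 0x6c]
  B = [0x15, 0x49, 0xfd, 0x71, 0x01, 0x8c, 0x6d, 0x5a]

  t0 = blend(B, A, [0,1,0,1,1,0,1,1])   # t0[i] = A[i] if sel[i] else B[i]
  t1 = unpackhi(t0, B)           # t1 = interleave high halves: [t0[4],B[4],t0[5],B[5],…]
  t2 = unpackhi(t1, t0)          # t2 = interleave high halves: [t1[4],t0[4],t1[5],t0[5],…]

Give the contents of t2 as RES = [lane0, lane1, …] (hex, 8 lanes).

  t0: 15 ae fd 32 65 8c 3e 6c
  t1: 65 01 8c 8c 3e 6d 6c 5a
  t2: 3e 65 6d 8c 6c 3e 5a 6c

RES = [ 0x3e  0x65  0x6d  0x8c  0x6c  0x3e  0x5a  0x6c ]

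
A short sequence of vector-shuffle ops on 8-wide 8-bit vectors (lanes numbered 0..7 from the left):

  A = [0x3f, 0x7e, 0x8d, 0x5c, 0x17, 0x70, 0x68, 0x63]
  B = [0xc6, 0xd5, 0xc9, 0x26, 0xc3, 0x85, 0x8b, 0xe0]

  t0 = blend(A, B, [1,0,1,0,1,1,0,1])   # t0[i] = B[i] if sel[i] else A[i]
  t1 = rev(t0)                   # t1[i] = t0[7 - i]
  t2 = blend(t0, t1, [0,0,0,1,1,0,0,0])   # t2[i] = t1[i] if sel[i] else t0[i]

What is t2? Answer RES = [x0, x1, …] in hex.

t0 = [0xc6, 0x7e, 0xc9, 0x5c, 0xc3, 0x85, 0x68, 0xe0]
t1 = [0xe0, 0x68, 0x85, 0xc3, 0x5c, 0xc9, 0x7e, 0xc6]
t2 = [0xc6, 0x7e, 0xc9, 0xc3, 0x5c, 0x85, 0x68, 0xe0]

RES = [0xc6, 0x7e, 0xc9, 0xc3, 0x5c, 0x85, 0x68, 0xe0]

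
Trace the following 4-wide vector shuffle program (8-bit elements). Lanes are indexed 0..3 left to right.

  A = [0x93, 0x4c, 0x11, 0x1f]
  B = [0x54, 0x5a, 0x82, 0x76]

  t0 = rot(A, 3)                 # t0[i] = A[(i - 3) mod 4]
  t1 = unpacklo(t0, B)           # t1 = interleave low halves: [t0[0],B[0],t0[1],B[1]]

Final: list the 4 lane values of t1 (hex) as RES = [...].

RES = [0x4c, 0x54, 0x11, 0x5a]

t0 = [0x4c, 0x11, 0x1f, 0x93]
t1 = [0x4c, 0x54, 0x11, 0x5a]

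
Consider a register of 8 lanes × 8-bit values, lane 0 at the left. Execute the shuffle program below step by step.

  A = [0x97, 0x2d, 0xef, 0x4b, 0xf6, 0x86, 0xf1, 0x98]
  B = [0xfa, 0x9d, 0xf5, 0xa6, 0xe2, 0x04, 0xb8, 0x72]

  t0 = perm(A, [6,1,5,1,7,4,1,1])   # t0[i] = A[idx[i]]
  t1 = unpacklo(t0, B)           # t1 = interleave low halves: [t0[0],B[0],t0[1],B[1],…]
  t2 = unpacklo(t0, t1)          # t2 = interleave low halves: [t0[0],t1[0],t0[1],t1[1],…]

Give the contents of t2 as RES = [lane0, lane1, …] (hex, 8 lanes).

RES = [ 0xf1  0xf1  0x2d  0xfa  0x86  0x2d  0x2d  0x9d ]

→ t0 |f1|2d|86|2d|98|f6|2d|2d|
→ t1 |f1|fa|2d|9d|86|f5|2d|a6|
→ t2 |f1|f1|2d|fa|86|2d|2d|9d|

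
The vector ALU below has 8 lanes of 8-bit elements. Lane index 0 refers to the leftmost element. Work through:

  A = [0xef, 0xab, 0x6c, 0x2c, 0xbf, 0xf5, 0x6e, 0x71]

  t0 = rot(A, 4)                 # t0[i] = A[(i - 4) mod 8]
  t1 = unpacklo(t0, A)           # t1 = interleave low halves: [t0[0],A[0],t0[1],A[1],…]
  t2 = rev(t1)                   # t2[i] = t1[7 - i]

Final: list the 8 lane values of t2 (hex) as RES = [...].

RES = [ 0x2c  0x71  0x6c  0x6e  0xab  0xf5  0xef  0xbf ]

  t0: bf f5 6e 71 ef ab 6c 2c
  t1: bf ef f5 ab 6e 6c 71 2c
  t2: 2c 71 6c 6e ab f5 ef bf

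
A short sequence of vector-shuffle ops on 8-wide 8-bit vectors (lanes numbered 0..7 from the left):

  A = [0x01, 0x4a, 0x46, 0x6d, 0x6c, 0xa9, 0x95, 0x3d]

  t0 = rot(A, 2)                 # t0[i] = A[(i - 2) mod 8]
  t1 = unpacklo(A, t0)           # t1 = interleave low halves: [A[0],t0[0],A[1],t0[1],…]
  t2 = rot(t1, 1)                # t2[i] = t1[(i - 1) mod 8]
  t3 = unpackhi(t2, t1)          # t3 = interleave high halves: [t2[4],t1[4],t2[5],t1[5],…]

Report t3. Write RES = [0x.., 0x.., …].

RES = [ 0x3d  0x46  0x46  0x01  0x01  0x6d  0x6d  0x4a ]

t0 = [0x95, 0x3d, 0x01, 0x4a, 0x46, 0x6d, 0x6c, 0xa9]
t1 = [0x01, 0x95, 0x4a, 0x3d, 0x46, 0x01, 0x6d, 0x4a]
t2 = [0x4a, 0x01, 0x95, 0x4a, 0x3d, 0x46, 0x01, 0x6d]
t3 = [0x3d, 0x46, 0x46, 0x01, 0x01, 0x6d, 0x6d, 0x4a]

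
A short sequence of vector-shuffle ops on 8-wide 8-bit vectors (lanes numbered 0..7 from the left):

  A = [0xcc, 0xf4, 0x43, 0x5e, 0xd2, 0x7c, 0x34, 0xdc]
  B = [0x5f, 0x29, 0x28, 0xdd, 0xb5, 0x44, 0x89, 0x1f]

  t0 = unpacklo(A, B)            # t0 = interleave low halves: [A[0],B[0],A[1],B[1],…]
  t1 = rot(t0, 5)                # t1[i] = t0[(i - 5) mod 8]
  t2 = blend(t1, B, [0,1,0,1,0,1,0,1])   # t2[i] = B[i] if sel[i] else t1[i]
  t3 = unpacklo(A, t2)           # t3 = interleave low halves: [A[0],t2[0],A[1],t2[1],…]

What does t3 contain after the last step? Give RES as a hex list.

  t0: cc 5f f4 29 43 28 5e dd
  t1: 29 43 28 5e dd cc 5f f4
  t2: 29 29 28 dd dd 44 5f 1f
  t3: cc 29 f4 29 43 28 5e dd

RES = [ 0xcc  0x29  0xf4  0x29  0x43  0x28  0x5e  0xdd ]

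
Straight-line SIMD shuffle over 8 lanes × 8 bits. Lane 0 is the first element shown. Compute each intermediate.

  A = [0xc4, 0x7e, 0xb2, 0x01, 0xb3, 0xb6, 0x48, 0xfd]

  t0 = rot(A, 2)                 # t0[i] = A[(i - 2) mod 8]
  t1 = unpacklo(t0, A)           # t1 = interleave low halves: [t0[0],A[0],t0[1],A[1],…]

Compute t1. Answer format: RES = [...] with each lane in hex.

t0 = [0x48, 0xfd, 0xc4, 0x7e, 0xb2, 0x01, 0xb3, 0xb6]
t1 = [0x48, 0xc4, 0xfd, 0x7e, 0xc4, 0xb2, 0x7e, 0x01]

RES = [ 0x48  0xc4  0xfd  0x7e  0xc4  0xb2  0x7e  0x01 ]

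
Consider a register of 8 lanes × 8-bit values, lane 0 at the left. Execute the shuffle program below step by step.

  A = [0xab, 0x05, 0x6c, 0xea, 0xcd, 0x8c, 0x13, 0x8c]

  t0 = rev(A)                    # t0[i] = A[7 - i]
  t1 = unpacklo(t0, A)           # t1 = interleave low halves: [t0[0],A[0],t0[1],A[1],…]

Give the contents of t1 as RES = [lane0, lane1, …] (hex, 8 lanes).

RES = [0x8c, 0xab, 0x13, 0x05, 0x8c, 0x6c, 0xcd, 0xea]

  t0: 8c 13 8c cd ea 6c 05 ab
  t1: 8c ab 13 05 8c 6c cd ea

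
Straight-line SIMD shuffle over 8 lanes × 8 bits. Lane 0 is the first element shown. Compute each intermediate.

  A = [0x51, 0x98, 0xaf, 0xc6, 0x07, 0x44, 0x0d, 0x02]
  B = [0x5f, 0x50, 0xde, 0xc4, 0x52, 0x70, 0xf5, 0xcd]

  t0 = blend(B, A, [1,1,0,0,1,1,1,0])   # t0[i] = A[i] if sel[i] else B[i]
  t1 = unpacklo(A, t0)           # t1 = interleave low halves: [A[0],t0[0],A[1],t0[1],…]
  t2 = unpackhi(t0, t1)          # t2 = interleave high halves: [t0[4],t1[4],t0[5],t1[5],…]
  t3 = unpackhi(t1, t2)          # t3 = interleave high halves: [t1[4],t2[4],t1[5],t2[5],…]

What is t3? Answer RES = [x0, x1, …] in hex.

RES = [ 0xaf  0x0d  0xde  0xc6  0xc6  0xcd  0xc4  0xc4 ]

t0 = [0x51, 0x98, 0xde, 0xc4, 0x07, 0x44, 0x0d, 0xcd]
t1 = [0x51, 0x51, 0x98, 0x98, 0xaf, 0xde, 0xc6, 0xc4]
t2 = [0x07, 0xaf, 0x44, 0xde, 0x0d, 0xc6, 0xcd, 0xc4]
t3 = [0xaf, 0x0d, 0xde, 0xc6, 0xc6, 0xcd, 0xc4, 0xc4]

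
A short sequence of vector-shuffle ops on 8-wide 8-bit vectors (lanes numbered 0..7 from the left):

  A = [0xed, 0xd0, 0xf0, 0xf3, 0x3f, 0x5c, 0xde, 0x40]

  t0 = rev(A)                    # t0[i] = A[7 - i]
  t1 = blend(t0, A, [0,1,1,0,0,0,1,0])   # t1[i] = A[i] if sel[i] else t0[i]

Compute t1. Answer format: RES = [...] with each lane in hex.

→ t0 |40|de|5c|3f|f3|f0|d0|ed|
→ t1 |40|d0|f0|3f|f3|f0|de|ed|

RES = [ 0x40  0xd0  0xf0  0x3f  0xf3  0xf0  0xde  0xed ]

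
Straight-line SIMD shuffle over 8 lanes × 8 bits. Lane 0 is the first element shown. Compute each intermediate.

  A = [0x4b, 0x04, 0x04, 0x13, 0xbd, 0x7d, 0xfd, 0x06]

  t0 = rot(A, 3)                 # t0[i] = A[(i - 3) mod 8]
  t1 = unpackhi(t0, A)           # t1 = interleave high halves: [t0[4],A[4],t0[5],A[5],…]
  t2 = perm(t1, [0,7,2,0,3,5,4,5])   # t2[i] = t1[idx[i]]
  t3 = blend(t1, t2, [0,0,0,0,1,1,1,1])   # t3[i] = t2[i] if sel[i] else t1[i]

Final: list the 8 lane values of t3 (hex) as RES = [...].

RES = [ 0x04  0xbd  0x04  0x7d  0x7d  0xfd  0x13  0xfd ]

t0 = [0x7d, 0xfd, 0x06, 0x4b, 0x04, 0x04, 0x13, 0xbd]
t1 = [0x04, 0xbd, 0x04, 0x7d, 0x13, 0xfd, 0xbd, 0x06]
t2 = [0x04, 0x06, 0x04, 0x04, 0x7d, 0xfd, 0x13, 0xfd]
t3 = [0x04, 0xbd, 0x04, 0x7d, 0x7d, 0xfd, 0x13, 0xfd]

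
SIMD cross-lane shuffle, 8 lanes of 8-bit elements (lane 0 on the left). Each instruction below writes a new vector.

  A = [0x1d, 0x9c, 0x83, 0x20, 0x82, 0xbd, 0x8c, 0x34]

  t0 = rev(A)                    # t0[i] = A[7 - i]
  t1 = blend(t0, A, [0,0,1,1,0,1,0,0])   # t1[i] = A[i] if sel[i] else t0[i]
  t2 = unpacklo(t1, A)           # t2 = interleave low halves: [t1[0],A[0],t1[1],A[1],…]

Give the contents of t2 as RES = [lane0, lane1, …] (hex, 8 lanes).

→ t0 |34|8c|bd|82|20|83|9c|1d|
→ t1 |34|8c|83|20|20|bd|9c|1d|
→ t2 |34|1d|8c|9c|83|83|20|20|

RES = [ 0x34  0x1d  0x8c  0x9c  0x83  0x83  0x20  0x20 ]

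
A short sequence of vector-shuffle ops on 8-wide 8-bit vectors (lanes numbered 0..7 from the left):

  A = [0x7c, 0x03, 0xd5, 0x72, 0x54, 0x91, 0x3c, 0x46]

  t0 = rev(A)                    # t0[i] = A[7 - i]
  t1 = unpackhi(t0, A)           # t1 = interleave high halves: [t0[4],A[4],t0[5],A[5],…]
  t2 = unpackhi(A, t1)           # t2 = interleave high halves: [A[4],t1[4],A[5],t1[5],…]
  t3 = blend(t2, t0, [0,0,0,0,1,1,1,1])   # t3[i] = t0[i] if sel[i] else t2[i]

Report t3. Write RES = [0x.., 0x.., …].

→ t0 |46|3c|91|54|72|d5|03|7c|
→ t1 |72|54|d5|91|03|3c|7c|46|
→ t2 |54|03|91|3c|3c|7c|46|46|
→ t3 |54|03|91|3c|72|d5|03|7c|

RES = [ 0x54  0x03  0x91  0x3c  0x72  0xd5  0x03  0x7c ]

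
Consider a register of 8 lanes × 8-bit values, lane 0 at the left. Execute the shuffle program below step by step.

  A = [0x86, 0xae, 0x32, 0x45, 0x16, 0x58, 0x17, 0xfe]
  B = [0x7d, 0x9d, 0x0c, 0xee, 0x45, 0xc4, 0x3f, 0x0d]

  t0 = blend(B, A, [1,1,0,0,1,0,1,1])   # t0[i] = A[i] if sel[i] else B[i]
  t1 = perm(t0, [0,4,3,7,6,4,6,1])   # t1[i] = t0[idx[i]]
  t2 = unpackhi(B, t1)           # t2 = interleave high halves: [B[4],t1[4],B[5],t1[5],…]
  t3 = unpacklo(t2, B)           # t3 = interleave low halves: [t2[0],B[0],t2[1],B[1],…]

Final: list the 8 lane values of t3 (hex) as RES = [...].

→ t0 |86|ae|0c|ee|16|c4|17|fe|
→ t1 |86|16|ee|fe|17|16|17|ae|
→ t2 |45|17|c4|16|3f|17|0d|ae|
→ t3 |45|7d|17|9d|c4|0c|16|ee|

RES = [ 0x45  0x7d  0x17  0x9d  0xc4  0x0c  0x16  0xee ]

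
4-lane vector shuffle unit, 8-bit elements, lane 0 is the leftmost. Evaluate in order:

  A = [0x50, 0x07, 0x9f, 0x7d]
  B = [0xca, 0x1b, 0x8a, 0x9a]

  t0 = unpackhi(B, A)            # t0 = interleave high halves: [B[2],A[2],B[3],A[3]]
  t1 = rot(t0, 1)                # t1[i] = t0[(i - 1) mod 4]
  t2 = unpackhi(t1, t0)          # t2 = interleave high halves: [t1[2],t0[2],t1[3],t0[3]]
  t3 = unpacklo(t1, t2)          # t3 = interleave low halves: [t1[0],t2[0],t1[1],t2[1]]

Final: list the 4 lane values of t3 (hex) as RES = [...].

RES = [ 0x7d  0x9f  0x8a  0x9a ]

→ t0 |8a|9f|9a|7d|
→ t1 |7d|8a|9f|9a|
→ t2 |9f|9a|9a|7d|
→ t3 |7d|9f|8a|9a|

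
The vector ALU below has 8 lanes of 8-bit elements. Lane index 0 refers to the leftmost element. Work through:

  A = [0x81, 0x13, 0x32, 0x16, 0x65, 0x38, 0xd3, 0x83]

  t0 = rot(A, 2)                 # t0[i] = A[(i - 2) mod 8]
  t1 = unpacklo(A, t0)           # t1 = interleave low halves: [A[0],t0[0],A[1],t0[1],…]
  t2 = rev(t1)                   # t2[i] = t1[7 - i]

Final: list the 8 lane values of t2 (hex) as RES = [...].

RES = [ 0x13  0x16  0x81  0x32  0x83  0x13  0xd3  0x81 ]

  t0: d3 83 81 13 32 16 65 38
  t1: 81 d3 13 83 32 81 16 13
  t2: 13 16 81 32 83 13 d3 81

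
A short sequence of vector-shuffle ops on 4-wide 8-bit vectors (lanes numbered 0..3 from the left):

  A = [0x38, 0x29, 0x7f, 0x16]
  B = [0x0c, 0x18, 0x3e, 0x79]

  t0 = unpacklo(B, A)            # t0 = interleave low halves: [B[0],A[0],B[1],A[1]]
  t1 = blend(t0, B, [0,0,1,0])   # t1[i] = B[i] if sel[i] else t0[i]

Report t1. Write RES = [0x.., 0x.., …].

RES = [ 0x0c  0x38  0x3e  0x29 ]

t0 = [0x0c, 0x38, 0x18, 0x29]
t1 = [0x0c, 0x38, 0x3e, 0x29]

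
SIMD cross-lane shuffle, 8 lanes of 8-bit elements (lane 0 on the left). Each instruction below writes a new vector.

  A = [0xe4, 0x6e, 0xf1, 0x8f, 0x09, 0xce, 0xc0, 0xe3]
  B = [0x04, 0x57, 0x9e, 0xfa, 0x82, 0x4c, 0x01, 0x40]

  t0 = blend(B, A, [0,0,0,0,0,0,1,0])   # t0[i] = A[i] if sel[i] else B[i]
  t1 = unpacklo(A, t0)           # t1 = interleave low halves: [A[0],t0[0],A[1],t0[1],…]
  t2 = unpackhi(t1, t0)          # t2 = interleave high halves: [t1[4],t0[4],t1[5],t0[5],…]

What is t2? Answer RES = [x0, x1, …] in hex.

→ t0 |04|57|9e|fa|82|4c|c0|40|
→ t1 |e4|04|6e|57|f1|9e|8f|fa|
→ t2 |f1|82|9e|4c|8f|c0|fa|40|

RES = [0xf1, 0x82, 0x9e, 0x4c, 0x8f, 0xc0, 0xfa, 0x40]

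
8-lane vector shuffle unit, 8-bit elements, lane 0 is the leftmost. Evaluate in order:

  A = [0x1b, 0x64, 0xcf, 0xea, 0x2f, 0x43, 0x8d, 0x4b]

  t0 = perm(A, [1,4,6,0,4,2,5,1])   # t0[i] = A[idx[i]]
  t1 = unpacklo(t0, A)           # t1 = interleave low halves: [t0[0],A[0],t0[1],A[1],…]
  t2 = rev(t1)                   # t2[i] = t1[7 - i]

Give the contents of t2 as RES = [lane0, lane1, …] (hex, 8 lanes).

→ t0 |64|2f|8d|1b|2f|cf|43|64|
→ t1 |64|1b|2f|64|8d|cf|1b|ea|
→ t2 |ea|1b|cf|8d|64|2f|1b|64|

RES = [0xea, 0x1b, 0xcf, 0x8d, 0x64, 0x2f, 0x1b, 0x64]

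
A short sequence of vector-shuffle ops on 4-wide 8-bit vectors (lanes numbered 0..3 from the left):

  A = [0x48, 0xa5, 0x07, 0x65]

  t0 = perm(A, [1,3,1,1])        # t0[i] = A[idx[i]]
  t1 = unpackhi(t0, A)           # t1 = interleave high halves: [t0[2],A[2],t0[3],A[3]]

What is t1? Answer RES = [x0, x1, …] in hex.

  t0: a5 65 a5 a5
  t1: a5 07 a5 65

RES = [ 0xa5  0x07  0xa5  0x65 ]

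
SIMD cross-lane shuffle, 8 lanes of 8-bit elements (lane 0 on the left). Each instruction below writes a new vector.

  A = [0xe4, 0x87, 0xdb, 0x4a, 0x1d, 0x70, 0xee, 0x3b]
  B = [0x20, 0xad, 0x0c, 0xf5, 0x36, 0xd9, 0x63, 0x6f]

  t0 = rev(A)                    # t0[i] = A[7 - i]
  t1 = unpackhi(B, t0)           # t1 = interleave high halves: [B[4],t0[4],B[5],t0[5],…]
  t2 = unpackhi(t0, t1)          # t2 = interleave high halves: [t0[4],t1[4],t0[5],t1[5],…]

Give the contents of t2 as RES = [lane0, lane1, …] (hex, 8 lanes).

  t0: 3b ee 70 1d 4a db 87 e4
  t1: 36 4a d9 db 63 87 6f e4
  t2: 4a 63 db 87 87 6f e4 e4

RES = [ 0x4a  0x63  0xdb  0x87  0x87  0x6f  0xe4  0xe4 ]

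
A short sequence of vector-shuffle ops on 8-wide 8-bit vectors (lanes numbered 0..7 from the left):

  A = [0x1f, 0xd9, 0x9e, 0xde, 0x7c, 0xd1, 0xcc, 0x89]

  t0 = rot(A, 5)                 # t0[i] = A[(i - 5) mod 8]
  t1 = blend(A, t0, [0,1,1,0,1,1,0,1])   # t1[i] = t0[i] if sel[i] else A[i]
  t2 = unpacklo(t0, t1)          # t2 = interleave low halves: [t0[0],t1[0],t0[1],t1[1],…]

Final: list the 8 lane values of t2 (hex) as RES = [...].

  t0: de 7c d1 cc 89 1f d9 9e
  t1: 1f 7c d1 de 89 1f cc 9e
  t2: de 1f 7c 7c d1 d1 cc de

RES = [ 0xde  0x1f  0x7c  0x7c  0xd1  0xd1  0xcc  0xde ]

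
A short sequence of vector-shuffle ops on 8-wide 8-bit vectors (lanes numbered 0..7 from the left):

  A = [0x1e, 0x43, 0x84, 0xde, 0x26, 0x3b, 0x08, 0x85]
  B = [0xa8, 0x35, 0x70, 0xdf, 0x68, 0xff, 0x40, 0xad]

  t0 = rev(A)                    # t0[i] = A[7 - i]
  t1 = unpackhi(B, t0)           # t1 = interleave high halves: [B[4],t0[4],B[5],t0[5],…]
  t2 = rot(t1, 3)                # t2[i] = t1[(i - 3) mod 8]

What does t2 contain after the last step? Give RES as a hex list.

→ t0 |85|08|3b|26|de|84|43|1e|
→ t1 |68|de|ff|84|40|43|ad|1e|
→ t2 |43|ad|1e|68|de|ff|84|40|

RES = [ 0x43  0xad  0x1e  0x68  0xde  0xff  0x84  0x40 ]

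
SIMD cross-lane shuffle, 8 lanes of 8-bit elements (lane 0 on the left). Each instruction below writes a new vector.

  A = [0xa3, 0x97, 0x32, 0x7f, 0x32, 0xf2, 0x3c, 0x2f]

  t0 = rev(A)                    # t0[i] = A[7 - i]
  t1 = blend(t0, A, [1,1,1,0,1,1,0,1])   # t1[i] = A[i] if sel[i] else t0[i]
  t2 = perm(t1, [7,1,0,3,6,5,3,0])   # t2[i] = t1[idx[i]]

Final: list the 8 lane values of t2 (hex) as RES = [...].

  t0: 2f 3c f2 32 7f 32 97 a3
  t1: a3 97 32 32 32 f2 97 2f
  t2: 2f 97 a3 32 97 f2 32 a3

RES = [0x2f, 0x97, 0xa3, 0x32, 0x97, 0xf2, 0x32, 0xa3]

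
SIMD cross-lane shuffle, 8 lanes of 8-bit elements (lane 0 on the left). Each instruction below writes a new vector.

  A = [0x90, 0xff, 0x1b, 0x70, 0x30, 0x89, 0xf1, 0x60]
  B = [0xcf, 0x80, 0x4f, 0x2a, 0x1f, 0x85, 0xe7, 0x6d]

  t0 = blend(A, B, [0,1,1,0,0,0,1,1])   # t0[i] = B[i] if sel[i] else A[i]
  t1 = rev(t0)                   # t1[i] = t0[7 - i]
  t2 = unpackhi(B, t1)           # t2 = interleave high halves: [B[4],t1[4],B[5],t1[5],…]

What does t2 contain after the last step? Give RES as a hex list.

→ t0 |90|80|4f|70|30|89|e7|6d|
→ t1 |6d|e7|89|30|70|4f|80|90|
→ t2 |1f|70|85|4f|e7|80|6d|90|

RES = [ 0x1f  0x70  0x85  0x4f  0xe7  0x80  0x6d  0x90 ]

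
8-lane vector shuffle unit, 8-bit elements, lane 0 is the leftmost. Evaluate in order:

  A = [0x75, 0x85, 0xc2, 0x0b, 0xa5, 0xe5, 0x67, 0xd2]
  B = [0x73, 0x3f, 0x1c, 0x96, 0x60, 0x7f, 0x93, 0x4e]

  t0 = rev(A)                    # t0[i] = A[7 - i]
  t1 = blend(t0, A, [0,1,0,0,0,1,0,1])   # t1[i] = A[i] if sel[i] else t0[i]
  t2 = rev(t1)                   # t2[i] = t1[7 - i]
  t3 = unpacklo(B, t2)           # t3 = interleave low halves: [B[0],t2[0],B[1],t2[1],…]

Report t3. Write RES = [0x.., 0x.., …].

→ t0 |d2|67|e5|a5|0b|c2|85|75|
→ t1 |d2|85|e5|a5|0b|e5|85|d2|
→ t2 |d2|85|e5|0b|a5|e5|85|d2|
→ t3 |73|d2|3f|85|1c|e5|96|0b|

RES = [0x73, 0xd2, 0x3f, 0x85, 0x1c, 0xe5, 0x96, 0x0b]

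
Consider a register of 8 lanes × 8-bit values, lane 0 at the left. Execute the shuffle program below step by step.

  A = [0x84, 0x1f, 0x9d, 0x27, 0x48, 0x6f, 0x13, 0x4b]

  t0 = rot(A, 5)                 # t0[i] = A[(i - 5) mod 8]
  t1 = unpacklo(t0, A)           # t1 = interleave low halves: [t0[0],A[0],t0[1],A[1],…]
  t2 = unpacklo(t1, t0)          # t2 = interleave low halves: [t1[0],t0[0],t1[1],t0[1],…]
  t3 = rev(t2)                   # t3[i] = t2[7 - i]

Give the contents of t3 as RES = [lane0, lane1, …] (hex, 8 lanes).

  t0: 27 48 6f 13 4b 84 1f 9d
  t1: 27 84 48 1f 6f 9d 13 27
  t2: 27 27 84 48 48 6f 1f 13
  t3: 13 1f 6f 48 48 84 27 27

RES = [0x13, 0x1f, 0x6f, 0x48, 0x48, 0x84, 0x27, 0x27]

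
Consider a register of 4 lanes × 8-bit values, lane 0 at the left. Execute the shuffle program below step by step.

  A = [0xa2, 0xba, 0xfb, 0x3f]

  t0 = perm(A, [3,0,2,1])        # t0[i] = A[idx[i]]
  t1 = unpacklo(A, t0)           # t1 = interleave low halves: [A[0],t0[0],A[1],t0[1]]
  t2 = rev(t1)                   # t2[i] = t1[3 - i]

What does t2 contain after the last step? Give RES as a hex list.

RES = [0xa2, 0xba, 0x3f, 0xa2]

→ t0 |3f|a2|fb|ba|
→ t1 |a2|3f|ba|a2|
→ t2 |a2|ba|3f|a2|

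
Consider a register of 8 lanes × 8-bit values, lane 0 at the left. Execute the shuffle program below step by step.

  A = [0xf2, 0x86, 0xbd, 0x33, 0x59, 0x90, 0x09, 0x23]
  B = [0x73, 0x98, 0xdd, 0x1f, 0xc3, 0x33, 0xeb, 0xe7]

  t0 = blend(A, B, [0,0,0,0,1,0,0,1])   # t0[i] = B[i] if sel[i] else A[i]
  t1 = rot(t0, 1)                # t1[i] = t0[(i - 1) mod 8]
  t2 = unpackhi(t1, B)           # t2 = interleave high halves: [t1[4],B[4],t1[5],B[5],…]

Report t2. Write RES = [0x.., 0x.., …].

→ t0 |f2|86|bd|33|c3|90|09|e7|
→ t1 |e7|f2|86|bd|33|c3|90|09|
→ t2 |33|c3|c3|33|90|eb|09|e7|

RES = [ 0x33  0xc3  0xc3  0x33  0x90  0xeb  0x09  0xe7 ]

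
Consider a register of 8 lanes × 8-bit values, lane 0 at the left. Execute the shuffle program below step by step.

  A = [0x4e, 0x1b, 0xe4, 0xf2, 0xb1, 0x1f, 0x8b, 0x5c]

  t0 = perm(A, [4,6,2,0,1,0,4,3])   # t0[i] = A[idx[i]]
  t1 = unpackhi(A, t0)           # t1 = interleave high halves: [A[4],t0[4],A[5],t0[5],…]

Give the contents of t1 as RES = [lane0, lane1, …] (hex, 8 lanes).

RES = [0xb1, 0x1b, 0x1f, 0x4e, 0x8b, 0xb1, 0x5c, 0xf2]

  t0: b1 8b e4 4e 1b 4e b1 f2
  t1: b1 1b 1f 4e 8b b1 5c f2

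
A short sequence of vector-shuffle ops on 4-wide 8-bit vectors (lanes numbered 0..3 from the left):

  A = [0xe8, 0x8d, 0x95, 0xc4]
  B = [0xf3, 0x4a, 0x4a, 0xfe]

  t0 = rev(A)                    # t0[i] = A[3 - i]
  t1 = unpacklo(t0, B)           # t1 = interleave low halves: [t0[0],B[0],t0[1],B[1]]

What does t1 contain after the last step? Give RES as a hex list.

  t0: c4 95 8d e8
  t1: c4 f3 95 4a

RES = [0xc4, 0xf3, 0x95, 0x4a]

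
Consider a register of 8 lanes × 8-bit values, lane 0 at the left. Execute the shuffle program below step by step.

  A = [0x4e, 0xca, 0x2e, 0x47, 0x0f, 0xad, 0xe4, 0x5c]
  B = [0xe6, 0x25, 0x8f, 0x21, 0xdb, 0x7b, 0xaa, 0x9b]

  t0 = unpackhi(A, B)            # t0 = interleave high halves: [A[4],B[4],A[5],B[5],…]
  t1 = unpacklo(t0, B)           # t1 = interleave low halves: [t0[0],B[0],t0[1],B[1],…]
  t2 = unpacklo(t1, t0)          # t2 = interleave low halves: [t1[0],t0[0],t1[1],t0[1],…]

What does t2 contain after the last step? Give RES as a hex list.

RES = [0x0f, 0x0f, 0xe6, 0xdb, 0xdb, 0xad, 0x25, 0x7b]

  t0: 0f db ad 7b e4 aa 5c 9b
  t1: 0f e6 db 25 ad 8f 7b 21
  t2: 0f 0f e6 db db ad 25 7b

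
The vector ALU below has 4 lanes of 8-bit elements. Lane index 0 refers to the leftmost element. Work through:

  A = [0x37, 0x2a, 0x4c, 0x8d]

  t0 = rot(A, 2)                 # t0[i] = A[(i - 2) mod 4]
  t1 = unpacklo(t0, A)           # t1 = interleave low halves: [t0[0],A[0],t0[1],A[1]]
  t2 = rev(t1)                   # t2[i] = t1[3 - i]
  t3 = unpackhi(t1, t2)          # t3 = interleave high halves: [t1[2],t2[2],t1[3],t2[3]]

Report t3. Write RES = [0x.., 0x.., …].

→ t0 |4c|8d|37|2a|
→ t1 |4c|37|8d|2a|
→ t2 |2a|8d|37|4c|
→ t3 |8d|37|2a|4c|

RES = [0x8d, 0x37, 0x2a, 0x4c]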